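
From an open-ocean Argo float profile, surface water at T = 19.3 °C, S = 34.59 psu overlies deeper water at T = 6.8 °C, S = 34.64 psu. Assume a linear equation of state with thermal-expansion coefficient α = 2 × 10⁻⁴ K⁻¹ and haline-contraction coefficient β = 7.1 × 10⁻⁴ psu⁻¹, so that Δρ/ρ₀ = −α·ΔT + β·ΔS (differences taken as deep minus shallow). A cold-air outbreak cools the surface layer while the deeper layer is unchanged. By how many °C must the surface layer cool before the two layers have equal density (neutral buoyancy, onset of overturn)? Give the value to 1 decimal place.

Neutral buoyancy requires Δρ = 0, i.e. −α(T_deep − T_surf′) + β(S_deep − S_surf) = 0.
T_surf′ = T_deep − (β/α)·ΔS = 6.8 − (7.1 × 10⁻⁴/2 × 10⁻⁴)·(+0.05) = 6.622 °C.
Cooling required: 19.3 − (6.622) = 12.678 °C.

12.7 °C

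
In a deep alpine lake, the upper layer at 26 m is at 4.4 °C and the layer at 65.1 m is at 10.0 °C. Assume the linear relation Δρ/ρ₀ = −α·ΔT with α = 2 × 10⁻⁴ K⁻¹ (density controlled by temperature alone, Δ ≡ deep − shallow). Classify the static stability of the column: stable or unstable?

ΔT = 10.0 − 4.4 = +5.6 K, so Δρ/ρ₀ = −αΔT = -1.12 × 10⁻³.
Δρ/ρ₀ < 0, so Δρ < 0: deeper water is lighter → statically unstable; the column would overturn.

unstable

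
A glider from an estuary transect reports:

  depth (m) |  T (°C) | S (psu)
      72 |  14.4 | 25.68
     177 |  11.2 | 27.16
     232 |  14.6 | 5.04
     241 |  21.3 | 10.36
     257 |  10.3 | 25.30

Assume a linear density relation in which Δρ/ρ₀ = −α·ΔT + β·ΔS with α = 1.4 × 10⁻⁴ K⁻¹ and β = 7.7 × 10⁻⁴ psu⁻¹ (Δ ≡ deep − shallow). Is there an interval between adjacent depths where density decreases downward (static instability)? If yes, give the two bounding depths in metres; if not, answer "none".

Evaluate Δρ/ρ₀ = −αΔT + βΔS across each adjacent pair:
  72–177 m: −αΔT+βΔS = −(1.4 × 10⁻⁴)(-3.2)+(7.7 × 10⁻⁴)(+1.48) = 1.6 × 10⁻³ → stable
  177–232 m: −αΔT+βΔS = −(1.4 × 10⁻⁴)(+3.4)+(7.7 × 10⁻⁴)(-22.12) = -0.018 → UNSTABLE
  232–241 m: −αΔT+βΔS = −(1.4 × 10⁻⁴)(+6.7)+(7.7 × 10⁻⁴)(+5.32) = 3.2 × 10⁻³ → stable
  241–257 m: −αΔT+βΔS = −(1.4 × 10⁻⁴)(-11.0)+(7.7 × 10⁻⁴)(+14.94) = 0.013 → stable
The 177–232 m interval has Δρ < 0: lighter water underlies denser water.

177–232 m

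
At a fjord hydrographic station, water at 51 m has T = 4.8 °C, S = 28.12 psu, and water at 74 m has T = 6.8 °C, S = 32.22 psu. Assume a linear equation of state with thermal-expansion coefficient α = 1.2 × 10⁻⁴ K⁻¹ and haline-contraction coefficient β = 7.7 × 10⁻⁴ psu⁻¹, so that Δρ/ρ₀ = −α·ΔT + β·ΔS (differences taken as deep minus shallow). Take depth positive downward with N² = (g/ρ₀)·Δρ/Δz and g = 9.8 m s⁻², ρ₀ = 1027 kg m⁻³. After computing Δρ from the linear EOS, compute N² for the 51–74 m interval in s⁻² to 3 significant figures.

1.24 × 10⁻³ s⁻²

ΔT = +2.0 K, ΔS = +4.10 psu (deep − shallow).
Δρ/ρ₀ = −αΔT + βΔS = -2.40 × 10⁻⁴ + 3.157 × 10⁻³ = 2.917 × 10⁻³, so Δρ ≈ 2.996 kg m⁻³.
N² = (g/ρ₀)·Δρ/Δz = g·(Δρ/ρ₀)/Δz = 9.8 × 2.917 × 10⁻³ / 23 = 1.2429 × 10⁻³ s⁻² ≈ 1.24 × 10⁻³ s⁻².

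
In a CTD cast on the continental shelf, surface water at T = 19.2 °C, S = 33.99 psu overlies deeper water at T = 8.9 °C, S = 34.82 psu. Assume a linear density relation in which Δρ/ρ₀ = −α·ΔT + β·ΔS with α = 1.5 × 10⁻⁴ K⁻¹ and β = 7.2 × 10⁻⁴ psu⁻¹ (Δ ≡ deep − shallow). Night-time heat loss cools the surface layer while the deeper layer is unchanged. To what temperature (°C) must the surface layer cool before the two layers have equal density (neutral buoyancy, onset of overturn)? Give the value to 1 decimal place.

4.9 °C

Neutral buoyancy requires Δρ = 0, i.e. −α(T_deep − T_surf′) + β(S_deep − S_surf) = 0.
T_surf′ = T_deep − (β/α)·ΔS = 8.9 − (7.2 × 10⁻⁴/1.5 × 10⁻⁴)·(+0.83) = 4.916 °C.
Cooling required: 19.2 − (4.916) = 14.284 °C.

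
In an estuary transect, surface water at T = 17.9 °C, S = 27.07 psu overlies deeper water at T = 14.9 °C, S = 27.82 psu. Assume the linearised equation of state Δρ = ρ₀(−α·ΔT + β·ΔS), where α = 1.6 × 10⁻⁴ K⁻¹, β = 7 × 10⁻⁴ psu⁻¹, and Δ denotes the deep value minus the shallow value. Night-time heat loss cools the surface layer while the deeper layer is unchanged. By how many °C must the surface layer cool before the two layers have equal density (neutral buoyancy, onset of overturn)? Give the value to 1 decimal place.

Neutral buoyancy requires Δρ = 0, i.e. −α(T_deep − T_surf′) + β(S_deep − S_surf) = 0.
T_surf′ = T_deep − (β/α)·ΔS = 14.9 − (7 × 10⁻⁴/1.6 × 10⁻⁴)·(+0.75) = 11.619 °C.
Cooling required: 17.9 − (11.619) = 6.281 °C.

6.3 °C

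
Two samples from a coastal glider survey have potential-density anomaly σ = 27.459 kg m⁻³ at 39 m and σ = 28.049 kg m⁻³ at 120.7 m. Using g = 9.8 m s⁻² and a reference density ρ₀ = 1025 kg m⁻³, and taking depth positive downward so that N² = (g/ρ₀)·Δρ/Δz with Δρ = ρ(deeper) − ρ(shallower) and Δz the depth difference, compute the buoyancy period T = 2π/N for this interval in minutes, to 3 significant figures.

12.6 min

Δρ = 1028.049 − 1027.459 = 0.590 kg m⁻³ over Δz = 120.7 − 39 = 81.7 m.
N² = (9.8/1025) × (0.590/81.7) = 6.9045 × 10⁻⁵ s⁻².
N = √(6.9045 × 10⁻⁵) = 8.3093 × 10⁻³ rad s⁻¹, so T = 2π/N = 756.16 s = 12.603 min ≈ 12.6 min.
A positive N² confirms static stability across the interval.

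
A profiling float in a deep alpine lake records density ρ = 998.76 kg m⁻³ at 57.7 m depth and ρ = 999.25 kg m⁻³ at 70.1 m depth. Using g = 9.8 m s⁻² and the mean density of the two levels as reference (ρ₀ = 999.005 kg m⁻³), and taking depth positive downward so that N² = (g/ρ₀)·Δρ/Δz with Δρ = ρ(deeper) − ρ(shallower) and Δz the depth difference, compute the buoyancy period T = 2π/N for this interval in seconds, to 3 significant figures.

319 s

Δρ = 999.25 − 998.76 = 0.49 kg m⁻³ over Δz = 70.1 − 57.7 = 12.4 m.
N² = (9.8/999.005) × (0.49/12.4) = 3.8764 × 10⁻⁴ s⁻².
N = √(3.8764 × 10⁻⁴) = 0.019689 rad s⁻¹, so T = 2π/N = 319.12 s ≈ 319 s.
Since Δρ > 0 the layer is stably stratified.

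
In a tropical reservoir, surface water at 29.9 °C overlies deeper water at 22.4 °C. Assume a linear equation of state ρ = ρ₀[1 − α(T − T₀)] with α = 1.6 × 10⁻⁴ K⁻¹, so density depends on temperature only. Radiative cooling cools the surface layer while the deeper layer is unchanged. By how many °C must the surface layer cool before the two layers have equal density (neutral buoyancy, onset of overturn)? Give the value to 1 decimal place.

7.5 °C

With temperature the only control, equal density requires T_surf′ = T_deep.
T_surf′ = 22.4 °C.
Cooling required: 29.9 − 22.4 = 7.5 °C.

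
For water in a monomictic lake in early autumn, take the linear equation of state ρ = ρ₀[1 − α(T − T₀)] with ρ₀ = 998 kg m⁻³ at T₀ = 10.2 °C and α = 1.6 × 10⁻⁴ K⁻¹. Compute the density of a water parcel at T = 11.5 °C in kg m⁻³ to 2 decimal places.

T − T₀ = +1.3 K.
Bracket = 1 − α·(+1.3) = 1 + (-2.08 × 10⁻⁴) = 0.9997920.
ρ = 998 × 0.9997920 = 997.79 kg m⁻³.

997.79 kg m⁻³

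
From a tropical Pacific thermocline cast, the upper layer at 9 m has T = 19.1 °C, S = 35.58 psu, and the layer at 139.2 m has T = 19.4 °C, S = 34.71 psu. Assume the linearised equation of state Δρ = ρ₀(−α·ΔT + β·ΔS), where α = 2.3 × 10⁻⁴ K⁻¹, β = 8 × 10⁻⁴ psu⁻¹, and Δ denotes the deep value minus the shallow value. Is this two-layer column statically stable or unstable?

unstable

ΔT = 19.4 − 19.1 = +0.3 K and ΔS = 34.71 − 35.58 = -0.87 psu (deep − shallow).
−αΔT = -6.90 × 10⁻⁵; βΔS = -6.96 × 10⁻⁴; sum Δρ/ρ₀ = -7.65 × 10⁻⁴.
Δρ/ρ₀ < 0, so Δρ < 0: deeper water is lighter → statically unstable; the column would overturn.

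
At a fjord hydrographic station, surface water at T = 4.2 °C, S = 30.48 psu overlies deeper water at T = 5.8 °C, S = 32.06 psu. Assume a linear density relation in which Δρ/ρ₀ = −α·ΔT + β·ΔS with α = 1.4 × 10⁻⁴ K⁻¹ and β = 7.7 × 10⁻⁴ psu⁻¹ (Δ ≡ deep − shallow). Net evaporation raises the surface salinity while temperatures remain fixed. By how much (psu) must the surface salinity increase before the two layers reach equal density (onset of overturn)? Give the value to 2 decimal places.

1.29 psu

Neutral buoyancy requires −α(T_deep − T_surf) + β(S_deep − S_surf′) = 0.
S_surf′ = S_deep − (α/β)·ΔT = 32.06 − (1.4 × 10⁻⁴/7.7 × 10⁻⁴)·(+1.6) = 31.7691 psu.
Increase required: 31.7691 − 30.48 = 1.2891 psu.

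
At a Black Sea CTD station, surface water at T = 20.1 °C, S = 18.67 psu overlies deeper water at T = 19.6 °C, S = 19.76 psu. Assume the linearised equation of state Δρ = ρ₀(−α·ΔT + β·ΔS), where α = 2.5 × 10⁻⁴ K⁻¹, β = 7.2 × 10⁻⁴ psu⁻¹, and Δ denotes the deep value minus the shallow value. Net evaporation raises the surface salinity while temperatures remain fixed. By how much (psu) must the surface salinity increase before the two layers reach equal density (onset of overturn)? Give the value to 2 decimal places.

Neutral buoyancy requires −α(T_deep − T_surf) + β(S_deep − S_surf′) = 0.
S_surf′ = S_deep − (α/β)·ΔT = 19.76 − (2.5 × 10⁻⁴/7.2 × 10⁻⁴)·(-0.5) = 19.9336 psu.
Increase required: 19.9336 − 18.67 = 1.2636 psu.

1.26 psu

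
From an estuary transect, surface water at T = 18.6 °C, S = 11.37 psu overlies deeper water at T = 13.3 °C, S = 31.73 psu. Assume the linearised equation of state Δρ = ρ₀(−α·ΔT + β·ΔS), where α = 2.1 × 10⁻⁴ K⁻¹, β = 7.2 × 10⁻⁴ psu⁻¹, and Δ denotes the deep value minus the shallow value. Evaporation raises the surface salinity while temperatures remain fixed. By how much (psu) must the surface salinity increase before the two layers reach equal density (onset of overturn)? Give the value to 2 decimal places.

21.91 psu

Neutral buoyancy requires −α(T_deep − T_surf) + β(S_deep − S_surf′) = 0.
S_surf′ = S_deep − (α/β)·ΔT = 31.73 − (2.1 × 10⁻⁴/7.2 × 10⁻⁴)·(-5.3) = 33.2758 psu.
Increase required: 33.2758 − 11.37 = 21.9058 psu.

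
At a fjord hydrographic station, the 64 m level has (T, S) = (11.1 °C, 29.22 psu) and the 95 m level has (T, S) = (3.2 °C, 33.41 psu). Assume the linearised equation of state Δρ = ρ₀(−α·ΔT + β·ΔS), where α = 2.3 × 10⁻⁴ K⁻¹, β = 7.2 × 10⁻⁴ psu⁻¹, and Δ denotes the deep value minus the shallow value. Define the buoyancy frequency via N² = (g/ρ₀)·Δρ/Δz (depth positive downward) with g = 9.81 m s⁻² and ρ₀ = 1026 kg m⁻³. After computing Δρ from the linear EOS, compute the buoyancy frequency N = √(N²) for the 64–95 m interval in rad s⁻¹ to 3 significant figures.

ΔT = -7.9 K, ΔS = +4.19 psu (deep − shallow).
Δρ/ρ₀ = −αΔT + βΔS = 1.817 × 10⁻³ + 3.0168 × 10⁻³ = 4.8338 × 10⁻³, so Δρ ≈ 4.959 kg m⁻³.
N² = (g/ρ₀)·Δρ/Δz = g·(Δρ/ρ₀)/Δz = 9.81 × 4.8338 × 10⁻³ / 31 = 1.5297 × 10⁻³ s⁻².
N = √(1.5297 × 10⁻³) = 0.039111 rad s⁻¹ ≈ 0.0391 rad s⁻¹.

0.0391 rad s⁻¹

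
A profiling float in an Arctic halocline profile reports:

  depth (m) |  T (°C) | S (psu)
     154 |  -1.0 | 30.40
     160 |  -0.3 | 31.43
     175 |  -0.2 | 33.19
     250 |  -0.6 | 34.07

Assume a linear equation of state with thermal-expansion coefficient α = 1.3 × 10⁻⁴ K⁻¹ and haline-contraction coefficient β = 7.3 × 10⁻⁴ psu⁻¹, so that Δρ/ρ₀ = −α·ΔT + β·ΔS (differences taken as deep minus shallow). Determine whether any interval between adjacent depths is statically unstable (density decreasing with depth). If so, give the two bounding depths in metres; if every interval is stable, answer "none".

none

Evaluate Δρ/ρ₀ = −αΔT + βΔS across each adjacent pair:
  154–160 m: −αΔT+βΔS = −(1.3 × 10⁻⁴)(+0.7)+(7.3 × 10⁻⁴)(+1.03) = 6.6 × 10⁻⁴ → stable
  160–175 m: −αΔT+βΔS = −(1.3 × 10⁻⁴)(+0.1)+(7.3 × 10⁻⁴)(+1.76) = 1.3 × 10⁻³ → stable
  175–250 m: −αΔT+βΔS = −(1.3 × 10⁻⁴)(-0.4)+(7.3 × 10⁻⁴)(+0.88) = 6.9 × 10⁻⁴ → stable
Every interval has Δρ > 0: the column is stably stratified throughout.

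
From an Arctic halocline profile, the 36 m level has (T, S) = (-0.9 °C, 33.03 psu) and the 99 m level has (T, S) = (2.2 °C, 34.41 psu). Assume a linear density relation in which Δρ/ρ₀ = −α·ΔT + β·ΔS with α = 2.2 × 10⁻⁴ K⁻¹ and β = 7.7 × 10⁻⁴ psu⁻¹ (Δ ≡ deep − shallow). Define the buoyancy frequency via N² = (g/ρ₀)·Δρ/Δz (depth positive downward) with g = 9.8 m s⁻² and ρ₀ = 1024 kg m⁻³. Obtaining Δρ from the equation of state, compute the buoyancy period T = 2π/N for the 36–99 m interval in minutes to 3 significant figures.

13.6 min

ΔT = +3.1 K, ΔS = +1.38 psu (deep − shallow).
Δρ/ρ₀ = −αΔT + βΔS = -6.82 × 10⁻⁴ + 1.0626 × 10⁻³ = 3.806 × 10⁻⁴, so Δρ ≈ 0.3897 kg m⁻³.
N² = (g/ρ₀)·Δρ/Δz = g·(Δρ/ρ₀)/Δz = 9.8 × 3.806 × 10⁻⁴ / 63 = 5.9204 × 10⁻⁵ s⁻².
N = √(5.9204 × 10⁻⁵) = 7.6944 × 10⁻³ rad s⁻¹ → T = 2π/N = 816.59 s = 13.610 min ≈ 13.6 min.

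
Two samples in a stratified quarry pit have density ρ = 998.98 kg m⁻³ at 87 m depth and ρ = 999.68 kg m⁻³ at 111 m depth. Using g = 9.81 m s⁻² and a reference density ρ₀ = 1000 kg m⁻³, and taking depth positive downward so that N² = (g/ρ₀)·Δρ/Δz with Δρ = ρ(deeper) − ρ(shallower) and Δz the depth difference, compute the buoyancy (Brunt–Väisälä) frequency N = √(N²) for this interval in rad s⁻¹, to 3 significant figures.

Δρ = 999.68 − 998.98 = 0.70 kg m⁻³ over Δz = 111 − 87 = 24 m.
N² = (9.81/1000) × (0.70/24) = 2.8612 × 10⁻⁴ s⁻².
N = √(2.8612 × 10⁻⁴) = 0.016915 rad s⁻¹ ≈ 0.0169 rad s⁻¹.
Since Δρ > 0 the layer is stably stratified.

0.0169 rad s⁻¹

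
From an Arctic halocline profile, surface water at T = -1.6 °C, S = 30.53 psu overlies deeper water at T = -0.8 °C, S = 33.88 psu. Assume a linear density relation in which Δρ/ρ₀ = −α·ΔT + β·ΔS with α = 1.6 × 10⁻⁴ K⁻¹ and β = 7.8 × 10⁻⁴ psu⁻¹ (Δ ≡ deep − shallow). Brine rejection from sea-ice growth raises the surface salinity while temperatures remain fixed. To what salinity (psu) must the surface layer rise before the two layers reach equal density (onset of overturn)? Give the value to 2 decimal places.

33.72 psu

Neutral buoyancy requires −α(T_deep − T_surf) + β(S_deep − S_surf′) = 0.
S_surf′ = S_deep − (α/β)·ΔT = 33.88 − (1.6 × 10⁻⁴/7.8 × 10⁻⁴)·(+0.8) = 33.7159 psu.
Increase required: 33.7159 − 30.53 = 3.1859 psu.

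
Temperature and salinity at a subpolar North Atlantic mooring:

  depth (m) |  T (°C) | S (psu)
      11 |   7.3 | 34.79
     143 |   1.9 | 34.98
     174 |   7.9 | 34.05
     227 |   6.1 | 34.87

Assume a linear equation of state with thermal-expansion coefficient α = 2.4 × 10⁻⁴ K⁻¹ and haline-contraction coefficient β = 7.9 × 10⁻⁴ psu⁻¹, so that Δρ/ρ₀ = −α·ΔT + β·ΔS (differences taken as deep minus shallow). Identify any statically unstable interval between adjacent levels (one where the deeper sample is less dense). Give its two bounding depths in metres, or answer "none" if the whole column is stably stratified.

Evaluate Δρ/ρ₀ = −αΔT + βΔS across each adjacent pair:
  11–143 m: −αΔT+βΔS = −(2.4 × 10⁻⁴)(-5.4)+(7.9 × 10⁻⁴)(+0.19) = 1.4 × 10⁻³ → stable
  143–174 m: −αΔT+βΔS = −(2.4 × 10⁻⁴)(+6.0)+(7.9 × 10⁻⁴)(-0.93) = -2.2 × 10⁻³ → UNSTABLE
  174–227 m: −αΔT+βΔS = −(2.4 × 10⁻⁴)(-1.8)+(7.9 × 10⁻⁴)(+0.82) = 1.1 × 10⁻³ → stable
The 143–174 m interval has Δρ < 0: lighter water underlies denser water.

143–174 m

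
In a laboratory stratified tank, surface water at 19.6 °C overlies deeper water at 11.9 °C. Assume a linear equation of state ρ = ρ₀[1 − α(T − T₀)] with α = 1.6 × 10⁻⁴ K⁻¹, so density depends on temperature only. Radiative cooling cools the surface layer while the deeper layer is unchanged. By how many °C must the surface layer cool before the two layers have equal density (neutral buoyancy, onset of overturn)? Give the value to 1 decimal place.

7.7 °C

With temperature the only control, equal density requires T_surf′ = T_deep.
T_surf′ = 11.9 °C.
Cooling required: 19.6 − 11.9 = 7.7 °C.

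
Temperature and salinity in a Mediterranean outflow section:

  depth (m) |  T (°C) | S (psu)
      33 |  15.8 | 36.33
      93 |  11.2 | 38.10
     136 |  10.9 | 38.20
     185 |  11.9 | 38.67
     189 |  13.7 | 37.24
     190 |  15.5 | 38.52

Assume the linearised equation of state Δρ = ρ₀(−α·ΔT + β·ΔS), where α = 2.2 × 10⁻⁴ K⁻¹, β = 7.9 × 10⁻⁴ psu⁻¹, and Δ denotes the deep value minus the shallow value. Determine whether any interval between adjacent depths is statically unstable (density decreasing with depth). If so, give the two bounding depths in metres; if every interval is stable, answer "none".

Evaluate Δρ/ρ₀ = −αΔT + βΔS across each adjacent pair:
  33–93 m: −αΔT+βΔS = −(2.2 × 10⁻⁴)(-4.6)+(7.9 × 10⁻⁴)(+1.77) = 2.4 × 10⁻³ → stable
  93–136 m: −αΔT+βΔS = −(2.2 × 10⁻⁴)(-0.3)+(7.9 × 10⁻⁴)(+0.10) = 1.5 × 10⁻⁴ → stable
  136–185 m: −αΔT+βΔS = −(2.2 × 10⁻⁴)(+1.0)+(7.9 × 10⁻⁴)(+0.47) = 1.5 × 10⁻⁴ → stable
  185–189 m: −αΔT+βΔS = −(2.2 × 10⁻⁴)(+1.8)+(7.9 × 10⁻⁴)(-1.43) = -1.5 × 10⁻³ → UNSTABLE
  189–190 m: −αΔT+βΔS = −(2.2 × 10⁻⁴)(+1.8)+(7.9 × 10⁻⁴)(+1.28) = 6.2 × 10⁻⁴ → stable
The 185–189 m interval has Δρ < 0: lighter water underlies denser water.

185–189 m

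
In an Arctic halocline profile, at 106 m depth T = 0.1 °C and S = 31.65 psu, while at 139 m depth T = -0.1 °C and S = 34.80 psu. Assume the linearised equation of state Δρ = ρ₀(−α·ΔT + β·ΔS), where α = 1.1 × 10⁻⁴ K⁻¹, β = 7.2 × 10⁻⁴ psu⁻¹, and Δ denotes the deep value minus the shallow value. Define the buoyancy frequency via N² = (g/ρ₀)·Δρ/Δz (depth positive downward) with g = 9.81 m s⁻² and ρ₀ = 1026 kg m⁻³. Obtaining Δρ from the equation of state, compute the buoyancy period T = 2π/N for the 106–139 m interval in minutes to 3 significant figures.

4.01 min

ΔT = -0.2 K, ΔS = +3.15 psu (deep − shallow).
Δρ/ρ₀ = −αΔT + βΔS = 2.20 × 10⁻⁵ + 2.268 × 10⁻³ = 2.29 × 10⁻³, so Δρ ≈ 2.350 kg m⁻³.
N² = (g/ρ₀)·Δρ/Δz = g·(Δρ/ρ₀)/Δz = 9.81 × 2.29 × 10⁻³ / 33 = 6.8075 × 10⁻⁴ s⁻².
N = √(6.8075 × 10⁻⁴) = 0.026091 rad s⁻¹ → T = 2π/N = 240.82 s = 4.0137 min ≈ 4.01 min.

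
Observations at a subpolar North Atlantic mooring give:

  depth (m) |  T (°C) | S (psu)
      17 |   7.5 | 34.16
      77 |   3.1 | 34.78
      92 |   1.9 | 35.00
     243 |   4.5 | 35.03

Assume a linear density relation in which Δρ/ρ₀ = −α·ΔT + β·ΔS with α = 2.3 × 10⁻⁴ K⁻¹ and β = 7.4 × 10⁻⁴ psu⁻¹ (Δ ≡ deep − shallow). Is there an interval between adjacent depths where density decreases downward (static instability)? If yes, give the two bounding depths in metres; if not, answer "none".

Evaluate Δρ/ρ₀ = −αΔT + βΔS across each adjacent pair:
  17–77 m: −αΔT+βΔS = −(2.3 × 10⁻⁴)(-4.4)+(7.4 × 10⁻⁴)(+0.62) = 1.5 × 10⁻³ → stable
  77–92 m: −αΔT+βΔS = −(2.3 × 10⁻⁴)(-1.2)+(7.4 × 10⁻⁴)(+0.22) = 4.4 × 10⁻⁴ → stable
  92–243 m: −αΔT+βΔS = −(2.3 × 10⁻⁴)(+2.6)+(7.4 × 10⁻⁴)(+0.03) = -5.8 × 10⁻⁴ → UNSTABLE
The 92–243 m interval has Δρ < 0: lighter water underlies denser water.

92–243 m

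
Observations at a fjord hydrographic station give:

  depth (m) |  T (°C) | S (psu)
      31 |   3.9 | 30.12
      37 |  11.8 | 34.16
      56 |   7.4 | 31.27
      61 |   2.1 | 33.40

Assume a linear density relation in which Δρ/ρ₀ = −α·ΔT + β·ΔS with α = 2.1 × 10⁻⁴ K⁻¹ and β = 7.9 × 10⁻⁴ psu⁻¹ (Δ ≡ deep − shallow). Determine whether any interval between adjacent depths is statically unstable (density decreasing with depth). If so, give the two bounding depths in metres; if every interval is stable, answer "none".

37–56 m

Evaluate Δρ/ρ₀ = −αΔT + βΔS across each adjacent pair:
  31–37 m: −αΔT+βΔS = −(2.1 × 10⁻⁴)(+7.9)+(7.9 × 10⁻⁴)(+4.04) = 1.5 × 10⁻³ → stable
  37–56 m: −αΔT+βΔS = −(2.1 × 10⁻⁴)(-4.4)+(7.9 × 10⁻⁴)(-2.89) = -1.4 × 10⁻³ → UNSTABLE
  56–61 m: −αΔT+βΔS = −(2.1 × 10⁻⁴)(-5.3)+(7.9 × 10⁻⁴)(+2.13) = 2.8 × 10⁻³ → stable
The 37–56 m interval has Δρ < 0: lighter water underlies denser water.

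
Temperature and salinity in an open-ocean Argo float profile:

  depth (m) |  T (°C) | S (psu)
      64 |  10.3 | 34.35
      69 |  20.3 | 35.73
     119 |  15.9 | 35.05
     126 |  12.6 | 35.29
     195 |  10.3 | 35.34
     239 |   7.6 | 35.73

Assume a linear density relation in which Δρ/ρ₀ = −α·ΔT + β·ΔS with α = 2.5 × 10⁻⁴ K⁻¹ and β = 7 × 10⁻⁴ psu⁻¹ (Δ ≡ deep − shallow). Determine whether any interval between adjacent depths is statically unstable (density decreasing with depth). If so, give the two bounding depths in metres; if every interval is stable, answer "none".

Evaluate Δρ/ρ₀ = −αΔT + βΔS across each adjacent pair:
  64–69 m: −αΔT+βΔS = −(2.5 × 10⁻⁴)(+10.0)+(7 × 10⁻⁴)(+1.38) = -1.5 × 10⁻³ → UNSTABLE
  69–119 m: −αΔT+βΔS = −(2.5 × 10⁻⁴)(-4.4)+(7 × 10⁻⁴)(-0.68) = 6.2 × 10⁻⁴ → stable
  119–126 m: −αΔT+βΔS = −(2.5 × 10⁻⁴)(-3.3)+(7 × 10⁻⁴)(+0.24) = 9.9 × 10⁻⁴ → stable
  126–195 m: −αΔT+βΔS = −(2.5 × 10⁻⁴)(-2.3)+(7 × 10⁻⁴)(+0.05) = 6.1 × 10⁻⁴ → stable
  195–239 m: −αΔT+βΔS = −(2.5 × 10⁻⁴)(-2.7)+(7 × 10⁻⁴)(+0.39) = 9.5 × 10⁻⁴ → stable
The 64–69 m interval has Δρ < 0: lighter water underlies denser water.

64–69 m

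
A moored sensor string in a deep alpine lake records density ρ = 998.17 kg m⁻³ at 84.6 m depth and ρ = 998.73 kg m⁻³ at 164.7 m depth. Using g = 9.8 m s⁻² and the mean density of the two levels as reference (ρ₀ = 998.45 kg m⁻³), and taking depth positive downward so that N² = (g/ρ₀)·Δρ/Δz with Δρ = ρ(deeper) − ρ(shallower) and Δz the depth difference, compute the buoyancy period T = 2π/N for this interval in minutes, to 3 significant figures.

Δρ = 998.73 − 998.17 = 0.56 kg m⁻³ over Δz = 164.7 − 84.6 = 80.1 m.
N² = (9.8/998.45) × (0.56/80.1) = 6.8621 × 10⁻⁵ s⁻².
N = √(6.8621 × 10⁻⁵) = 8.2838 × 10⁻³ rad s⁻¹, so T = 2π/N = 758.49 s = 12.642 min ≈ 12.6 min.

12.6 min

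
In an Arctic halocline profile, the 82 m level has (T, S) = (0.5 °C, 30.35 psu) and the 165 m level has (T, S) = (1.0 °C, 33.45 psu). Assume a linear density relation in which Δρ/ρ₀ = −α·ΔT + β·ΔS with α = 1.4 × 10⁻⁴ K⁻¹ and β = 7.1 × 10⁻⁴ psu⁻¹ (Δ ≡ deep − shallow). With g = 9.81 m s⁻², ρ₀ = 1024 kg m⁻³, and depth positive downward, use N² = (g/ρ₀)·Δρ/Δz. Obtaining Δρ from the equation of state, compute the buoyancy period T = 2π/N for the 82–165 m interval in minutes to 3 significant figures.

6.60 min

ΔT = +0.5 K, ΔS = +3.10 psu (deep − shallow).
Δρ/ρ₀ = −αΔT + βΔS = -7.00 × 10⁻⁵ + 2.201 × 10⁻³ = 2.131 × 10⁻³, so Δρ ≈ 2.182 kg m⁻³.
N² = (g/ρ₀)·Δρ/Δz = g·(Δρ/ρ₀)/Δz = 9.81 × 2.131 × 10⁻³ / 83 = 2.5187 × 10⁻⁴ s⁻².
N = √(2.5187 × 10⁻⁴) = 0.015870 rad s⁻¹ → T = 2π/N = 395.92 s = 6.5987 min ≈ 6.60 min.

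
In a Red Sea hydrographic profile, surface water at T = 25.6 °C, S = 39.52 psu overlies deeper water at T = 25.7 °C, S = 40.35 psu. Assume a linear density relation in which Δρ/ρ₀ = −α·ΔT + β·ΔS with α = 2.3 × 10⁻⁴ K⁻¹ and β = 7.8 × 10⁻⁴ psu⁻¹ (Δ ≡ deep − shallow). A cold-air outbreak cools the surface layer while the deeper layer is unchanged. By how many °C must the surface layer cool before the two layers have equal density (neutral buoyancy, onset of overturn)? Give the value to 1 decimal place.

Neutral buoyancy requires Δρ = 0, i.e. −α(T_deep − T_surf′) + β(S_deep − S_surf) = 0.
T_surf′ = T_deep − (β/α)·ΔS = 25.7 − (7.8 × 10⁻⁴/2.3 × 10⁻⁴)·(+0.83) = 22.885 °C.
Cooling required: 25.6 − (22.885) = 2.715 °C.

2.7 °C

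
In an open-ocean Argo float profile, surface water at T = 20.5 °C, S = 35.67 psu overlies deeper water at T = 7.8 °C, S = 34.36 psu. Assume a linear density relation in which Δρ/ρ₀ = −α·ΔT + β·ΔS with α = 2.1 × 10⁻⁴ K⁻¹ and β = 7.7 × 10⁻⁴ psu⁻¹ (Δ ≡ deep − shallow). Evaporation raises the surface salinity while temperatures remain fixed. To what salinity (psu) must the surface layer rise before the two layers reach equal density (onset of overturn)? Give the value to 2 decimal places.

Neutral buoyancy requires −α(T_deep − T_surf) + β(S_deep − S_surf′) = 0.
S_surf′ = S_deep − (α/β)·ΔT = 34.36 − (2.1 × 10⁻⁴/7.7 × 10⁻⁴)·(-12.7) = 37.8236 psu.
Increase required: 37.8236 − 35.67 = 2.1536 psu.

37.82 psu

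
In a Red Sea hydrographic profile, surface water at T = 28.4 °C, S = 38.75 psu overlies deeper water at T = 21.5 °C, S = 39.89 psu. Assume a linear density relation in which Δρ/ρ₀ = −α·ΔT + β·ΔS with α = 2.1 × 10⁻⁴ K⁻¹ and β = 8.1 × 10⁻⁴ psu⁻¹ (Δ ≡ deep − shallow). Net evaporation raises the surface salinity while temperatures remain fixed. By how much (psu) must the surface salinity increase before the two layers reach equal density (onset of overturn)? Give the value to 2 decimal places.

2.93 psu

Neutral buoyancy requires −α(T_deep − T_surf) + β(S_deep − S_surf′) = 0.
S_surf′ = S_deep − (α/β)·ΔT = 39.89 − (2.1 × 10⁻⁴/8.1 × 10⁻⁴)·(-6.9) = 41.6789 psu.
Increase required: 41.6789 − 38.75 = 2.9289 psu.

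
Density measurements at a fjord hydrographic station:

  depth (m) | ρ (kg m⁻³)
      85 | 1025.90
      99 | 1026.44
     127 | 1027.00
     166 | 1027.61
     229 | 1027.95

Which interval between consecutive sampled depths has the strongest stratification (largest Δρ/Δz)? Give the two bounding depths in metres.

85–99 m

Compute the density gradient over each adjacent pair:
  85–99 m: Δρ/Δz = 0.54/14 = 0.039 kg m⁻⁴
  99–127 m: Δρ/Δz = 0.56/28 = 0.020 kg m⁻⁴
  127–166 m: Δρ/Δz = 0.61/39 = 0.016 kg m⁻⁴
  166–229 m: Δρ/Δz = 0.34/63 = 5.4 × 10⁻³ kg m⁻⁴
The largest gradient is in the 85–99 m interval — the pycnocline.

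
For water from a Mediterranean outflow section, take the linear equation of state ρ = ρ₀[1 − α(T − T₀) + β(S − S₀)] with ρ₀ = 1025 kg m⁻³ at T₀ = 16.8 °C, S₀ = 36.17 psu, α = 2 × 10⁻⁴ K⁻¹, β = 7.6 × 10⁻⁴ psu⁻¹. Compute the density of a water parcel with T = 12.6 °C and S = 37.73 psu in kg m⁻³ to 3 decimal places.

T − T₀ = -4.2 K, S − S₀ = +1.56 psu.
Bracket = 1 − α·(-4.2) + β·(+1.56) = 1 + (2.0256 × 10⁻³) = 1.0020256.
ρ = 1025 × 1.0020256 = 1027.076 kg m⁻³.

1027.076 kg m⁻³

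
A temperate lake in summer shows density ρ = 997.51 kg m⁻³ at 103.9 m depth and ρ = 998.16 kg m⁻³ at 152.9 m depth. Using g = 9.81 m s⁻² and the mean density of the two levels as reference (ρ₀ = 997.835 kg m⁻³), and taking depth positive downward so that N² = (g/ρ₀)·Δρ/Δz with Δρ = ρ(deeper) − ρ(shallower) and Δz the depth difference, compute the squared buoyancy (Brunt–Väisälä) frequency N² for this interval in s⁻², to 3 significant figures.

1.30 × 10⁻⁴ s⁻²

Δρ = 998.16 − 997.51 = 0.65 kg m⁻³ over Δz = 152.9 − 103.9 = 49 m.
N² = (9.81/997.835) × (0.65/49) = 1.3042 × 10⁻⁴ s⁻² ≈ 1.30 × 10⁻⁴ s⁻².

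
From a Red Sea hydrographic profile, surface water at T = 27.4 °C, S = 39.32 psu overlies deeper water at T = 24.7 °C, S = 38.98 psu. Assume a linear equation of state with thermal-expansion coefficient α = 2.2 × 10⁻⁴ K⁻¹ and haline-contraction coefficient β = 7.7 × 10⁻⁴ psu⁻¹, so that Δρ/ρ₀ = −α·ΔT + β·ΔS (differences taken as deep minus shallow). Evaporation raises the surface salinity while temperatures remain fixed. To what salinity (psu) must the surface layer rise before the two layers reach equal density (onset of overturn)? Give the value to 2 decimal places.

Neutral buoyancy requires −α(T_deep − T_surf) + β(S_deep − S_surf′) = 0.
S_surf′ = S_deep − (α/β)·ΔT = 38.98 − (2.2 × 10⁻⁴/7.7 × 10⁻⁴)·(-2.7) = 39.7514 psu.
Increase required: 39.7514 − 39.32 = 0.4314 psu.

39.75 psu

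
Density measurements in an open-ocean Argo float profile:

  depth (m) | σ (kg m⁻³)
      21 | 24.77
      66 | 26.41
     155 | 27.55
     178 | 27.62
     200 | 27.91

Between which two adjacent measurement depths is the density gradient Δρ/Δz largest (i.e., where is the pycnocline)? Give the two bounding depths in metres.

21–66 m

Compute the density gradient over each adjacent pair:
  21–66 m: Δρ/Δz = 1.64/45 = 0.036 kg m⁻⁴
  66–155 m: Δρ/Δz = 1.14/89 = 0.013 kg m⁻⁴
  155–178 m: Δρ/Δz = 0.07/23 = 3.0 × 10⁻³ kg m⁻⁴
  178–200 m: Δρ/Δz = 0.29/22 = 0.013 kg m⁻⁴
The largest gradient is in the 21–66 m interval — the pycnocline.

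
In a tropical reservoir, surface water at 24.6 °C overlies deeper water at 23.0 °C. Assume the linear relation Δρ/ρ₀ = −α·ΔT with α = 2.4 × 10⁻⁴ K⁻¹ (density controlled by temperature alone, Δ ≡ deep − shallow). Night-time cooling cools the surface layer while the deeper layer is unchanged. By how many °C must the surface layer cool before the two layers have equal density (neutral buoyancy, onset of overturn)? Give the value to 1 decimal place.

1.6 °C

With temperature the only control, equal density requires T_surf′ = T_deep.
T_surf′ = 23.0 °C.
Cooling required: 24.6 − 23.0 = 1.6 °C.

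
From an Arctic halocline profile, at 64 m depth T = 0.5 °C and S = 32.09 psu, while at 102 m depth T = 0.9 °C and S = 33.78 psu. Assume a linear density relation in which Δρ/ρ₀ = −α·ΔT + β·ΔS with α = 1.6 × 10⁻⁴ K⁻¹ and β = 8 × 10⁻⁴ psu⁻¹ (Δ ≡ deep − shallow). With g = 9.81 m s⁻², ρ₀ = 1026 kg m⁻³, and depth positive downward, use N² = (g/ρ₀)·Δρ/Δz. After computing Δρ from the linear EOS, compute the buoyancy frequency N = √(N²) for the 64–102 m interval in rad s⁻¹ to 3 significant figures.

0.0182 rad s⁻¹

ΔT = +0.4 K, ΔS = +1.69 psu (deep − shallow).
Δρ/ρ₀ = −αΔT + βΔS = -6.40 × 10⁻⁵ + 1.352 × 10⁻³ = 1.288 × 10⁻³, so Δρ ≈ 1.321 kg m⁻³.
N² = (g/ρ₀)·Δρ/Δz = g·(Δρ/ρ₀)/Δz = 9.81 × 1.288 × 10⁻³ / 38 = 3.3251 × 10⁻⁴ s⁻².
N = √(3.3251 × 10⁻⁴) = 0.018235 rad s⁻¹ ≈ 0.0182 rad s⁻¹.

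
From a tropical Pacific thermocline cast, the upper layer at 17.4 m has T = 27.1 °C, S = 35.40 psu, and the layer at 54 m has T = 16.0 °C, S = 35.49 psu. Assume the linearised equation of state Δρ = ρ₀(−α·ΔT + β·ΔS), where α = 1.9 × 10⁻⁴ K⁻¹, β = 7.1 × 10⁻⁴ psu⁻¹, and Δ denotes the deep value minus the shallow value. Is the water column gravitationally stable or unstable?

stable

ΔT = 16.0 − 27.1 = -11.1 K and ΔS = 35.49 − 35.40 = +0.09 psu (deep − shallow).
−αΔT = 2.109 × 10⁻³; βΔS = 6.39 × 10⁻⁵; sum Δρ/ρ₀ = 2.1729 × 10⁻³.
Δρ/ρ₀ > 0, so Δρ > 0: deeper water is denser → statically stable.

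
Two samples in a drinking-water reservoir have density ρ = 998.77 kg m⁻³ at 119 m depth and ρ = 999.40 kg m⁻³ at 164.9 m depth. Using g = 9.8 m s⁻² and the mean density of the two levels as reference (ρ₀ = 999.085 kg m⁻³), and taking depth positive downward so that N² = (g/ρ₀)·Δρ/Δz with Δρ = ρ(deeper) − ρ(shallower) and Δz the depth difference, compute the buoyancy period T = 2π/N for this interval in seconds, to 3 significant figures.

542 s

Δρ = 999.40 − 998.77 = 0.63 kg m⁻³ over Δz = 164.9 − 119 = 45.9 m.
N² = (9.8/999.085) × (0.63/45.9) = 1.3463 × 10⁻⁴ s⁻².
N = √(1.3463 × 10⁻⁴) = 0.011603 rad s⁻¹, so T = 2π/N = 541.51 s ≈ 542 s.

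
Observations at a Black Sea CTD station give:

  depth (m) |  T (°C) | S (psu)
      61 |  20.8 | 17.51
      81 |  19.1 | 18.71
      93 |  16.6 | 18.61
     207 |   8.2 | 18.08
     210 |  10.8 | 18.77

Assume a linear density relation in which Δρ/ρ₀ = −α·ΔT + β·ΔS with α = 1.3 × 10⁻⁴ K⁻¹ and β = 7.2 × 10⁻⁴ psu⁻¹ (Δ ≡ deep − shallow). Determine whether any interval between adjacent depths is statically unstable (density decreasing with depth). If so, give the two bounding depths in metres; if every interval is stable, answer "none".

Evaluate Δρ/ρ₀ = −αΔT + βΔS across each adjacent pair:
  61–81 m: −αΔT+βΔS = −(1.3 × 10⁻⁴)(-1.7)+(7.2 × 10⁻⁴)(+1.20) = 1.1 × 10⁻³ → stable
  81–93 m: −αΔT+βΔS = −(1.3 × 10⁻⁴)(-2.5)+(7.2 × 10⁻⁴)(-0.10) = 2.5 × 10⁻⁴ → stable
  93–207 m: −αΔT+βΔS = −(1.3 × 10⁻⁴)(-8.4)+(7.2 × 10⁻⁴)(-0.53) = 7.1 × 10⁻⁴ → stable
  207–210 m: −αΔT+βΔS = −(1.3 × 10⁻⁴)(+2.6)+(7.2 × 10⁻⁴)(+0.69) = 1.6 × 10⁻⁴ → stable
Every interval has Δρ > 0: the column is stably stratified throughout.

none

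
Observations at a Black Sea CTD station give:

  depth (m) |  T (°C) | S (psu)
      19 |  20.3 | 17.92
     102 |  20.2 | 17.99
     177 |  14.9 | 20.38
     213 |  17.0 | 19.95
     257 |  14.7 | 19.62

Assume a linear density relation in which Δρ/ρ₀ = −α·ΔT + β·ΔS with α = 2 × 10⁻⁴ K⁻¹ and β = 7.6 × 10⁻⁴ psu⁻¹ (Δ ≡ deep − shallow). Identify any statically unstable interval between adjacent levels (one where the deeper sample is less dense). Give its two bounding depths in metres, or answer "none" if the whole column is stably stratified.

177–213 m

Evaluate Δρ/ρ₀ = −αΔT + βΔS across each adjacent pair:
  19–102 m: −αΔT+βΔS = −(2 × 10⁻⁴)(-0.1)+(7.6 × 10⁻⁴)(+0.07) = 7.3 × 10⁻⁵ → stable
  102–177 m: −αΔT+βΔS = −(2 × 10⁻⁴)(-5.3)+(7.6 × 10⁻⁴)(+2.39) = 2.9 × 10⁻³ → stable
  177–213 m: −αΔT+βΔS = −(2 × 10⁻⁴)(+2.1)+(7.6 × 10⁻⁴)(-0.43) = -7.5 × 10⁻⁴ → UNSTABLE
  213–257 m: −αΔT+βΔS = −(2 × 10⁻⁴)(-2.3)+(7.6 × 10⁻⁴)(-0.33) = 2.1 × 10⁻⁴ → stable
The 177–213 m interval has Δρ < 0: lighter water underlies denser water.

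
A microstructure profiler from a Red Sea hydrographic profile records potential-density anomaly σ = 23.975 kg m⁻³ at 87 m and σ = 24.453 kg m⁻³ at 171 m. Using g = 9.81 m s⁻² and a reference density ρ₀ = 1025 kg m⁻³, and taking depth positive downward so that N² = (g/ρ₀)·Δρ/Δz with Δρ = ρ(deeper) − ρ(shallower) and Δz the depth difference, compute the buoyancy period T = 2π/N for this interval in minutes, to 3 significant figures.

Δρ = 1024.453 − 1023.975 = 0.478 kg m⁻³ over Δz = 171 − 87 = 84 m.
N² = (9.81/1025) × (0.478/84) = 5.4462 × 10⁻⁵ s⁻².
N = √(5.4462 × 10⁻⁵) = 7.3798 × 10⁻³ rad s⁻¹, so T = 2π/N = 851.40 s = 14.190 min ≈ 14.2 min.

14.2 min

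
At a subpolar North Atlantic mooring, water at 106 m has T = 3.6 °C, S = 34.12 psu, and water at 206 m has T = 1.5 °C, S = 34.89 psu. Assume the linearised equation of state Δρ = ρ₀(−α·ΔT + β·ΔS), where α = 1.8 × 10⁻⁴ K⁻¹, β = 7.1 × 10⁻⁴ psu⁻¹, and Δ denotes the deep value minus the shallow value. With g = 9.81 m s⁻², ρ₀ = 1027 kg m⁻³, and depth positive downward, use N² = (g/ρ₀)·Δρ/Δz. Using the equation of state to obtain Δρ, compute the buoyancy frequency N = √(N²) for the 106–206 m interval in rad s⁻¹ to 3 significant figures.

ΔT = -2.1 K, ΔS = +0.77 psu (deep − shallow).
Δρ/ρ₀ = −αΔT + βΔS = 3.78 × 10⁻⁴ + 5.467 × 10⁻⁴ = 9.247 × 10⁻⁴, so Δρ ≈ 0.9497 kg m⁻³.
N² = (g/ρ₀)·Δρ/Δz = g·(Δρ/ρ₀)/Δz = 9.81 × 9.247 × 10⁻⁴ / 100 = 9.0713 × 10⁻⁵ s⁻².
N = √(9.0713 × 10⁻⁵) = 9.5243 × 10⁻³ rad s⁻¹ ≈ 9.52 × 10⁻³ rad s⁻¹.

9.52 × 10⁻³ rad s⁻¹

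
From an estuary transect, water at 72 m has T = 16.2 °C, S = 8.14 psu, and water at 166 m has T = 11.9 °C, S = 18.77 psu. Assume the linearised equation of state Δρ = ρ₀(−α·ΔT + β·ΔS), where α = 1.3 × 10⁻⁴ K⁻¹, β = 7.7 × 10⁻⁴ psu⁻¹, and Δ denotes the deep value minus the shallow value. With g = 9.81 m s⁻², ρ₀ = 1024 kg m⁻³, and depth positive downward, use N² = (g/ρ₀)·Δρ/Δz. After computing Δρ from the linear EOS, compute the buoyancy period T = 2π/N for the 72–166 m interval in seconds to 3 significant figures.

ΔT = -4.3 K, ΔS = +10.63 psu (deep − shallow).
Δρ/ρ₀ = −αΔT + βΔS = 5.59 × 10⁻⁴ + 8.1851 × 10⁻³ = 8.7441 × 10⁻³, so Δρ ≈ 8.954 kg m⁻³.
N² = (g/ρ₀)·Δρ/Δz = g·(Δρ/ρ₀)/Δz = 9.81 × 8.7441 × 10⁻³ / 94 = 9.1255 × 10⁻⁴ s⁻².
N = √(9.1255 × 10⁻⁴) = 0.030208 rad s⁻¹ → T = 2π/N = 208.00 s ≈ 208 s.

208 s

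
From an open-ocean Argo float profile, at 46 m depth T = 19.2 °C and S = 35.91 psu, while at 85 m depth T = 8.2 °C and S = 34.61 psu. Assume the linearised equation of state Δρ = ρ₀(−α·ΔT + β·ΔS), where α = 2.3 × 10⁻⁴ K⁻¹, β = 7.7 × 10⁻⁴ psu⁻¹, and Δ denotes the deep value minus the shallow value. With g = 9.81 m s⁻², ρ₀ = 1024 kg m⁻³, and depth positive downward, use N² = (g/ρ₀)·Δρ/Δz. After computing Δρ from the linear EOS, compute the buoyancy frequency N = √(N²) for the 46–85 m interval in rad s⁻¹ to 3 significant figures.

0.0196 rad s⁻¹

ΔT = -11.0 K, ΔS = -1.30 psu (deep − shallow).
Δρ/ρ₀ = −αΔT + βΔS = 2.53 × 10⁻³ − 1.001 × 10⁻³ = 1.529 × 10⁻³, so Δρ ≈ 1.566 kg m⁻³.
N² = (g/ρ₀)·Δρ/Δz = g·(Δρ/ρ₀)/Δz = 9.81 × 1.529 × 10⁻³ / 39 = 3.8460 × 10⁻⁴ s⁻².
N = √(3.8460 × 10⁻⁴) = 0.019611 rad s⁻¹ ≈ 0.0196 rad s⁻¹.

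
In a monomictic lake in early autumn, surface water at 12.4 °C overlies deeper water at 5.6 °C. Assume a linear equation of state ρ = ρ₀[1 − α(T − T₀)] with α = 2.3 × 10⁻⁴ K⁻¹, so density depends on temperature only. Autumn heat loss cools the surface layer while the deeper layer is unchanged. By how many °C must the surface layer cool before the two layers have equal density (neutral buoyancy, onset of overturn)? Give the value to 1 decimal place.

6.8 °C

With temperature the only control, equal density requires T_surf′ = T_deep.
T_surf′ = 5.6 °C.
Cooling required: 12.4 − 5.6 = 6.8 °C.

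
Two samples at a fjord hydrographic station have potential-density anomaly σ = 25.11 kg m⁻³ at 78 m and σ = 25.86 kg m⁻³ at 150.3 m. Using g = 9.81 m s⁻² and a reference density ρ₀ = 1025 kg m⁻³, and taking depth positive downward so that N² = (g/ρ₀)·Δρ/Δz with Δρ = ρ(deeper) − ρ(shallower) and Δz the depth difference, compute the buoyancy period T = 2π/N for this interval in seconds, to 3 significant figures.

Δρ = 1025.86 − 1025.11 = 0.75 kg m⁻³ over Δz = 150.3 − 78 = 72.3 m.
N² = (9.81/1025) × (0.75/72.3) = 9.9281 × 10⁻⁵ s⁻².
N = √(9.9281 × 10⁻⁵) = 9.9640 × 10⁻³ rad s⁻¹, so T = 2π/N = 630.59 s ≈ 631 s.

631 s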